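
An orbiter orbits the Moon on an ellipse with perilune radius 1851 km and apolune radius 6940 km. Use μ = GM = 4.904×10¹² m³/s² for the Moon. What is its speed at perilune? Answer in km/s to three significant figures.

Semi-major axis a = (r_p + r_a)/2 = 4395.5 km = 4.396×10⁶ m.
Vis-viva: v² = μ(2/r − 1/a) = 4.904×10¹² × (1.080×10⁻⁶ − 2.275×10⁻⁷) = 4.183×10⁶ m²/s².
v = 2045 m/s = 2.045 km/s.

v ≈ 2.05 km/s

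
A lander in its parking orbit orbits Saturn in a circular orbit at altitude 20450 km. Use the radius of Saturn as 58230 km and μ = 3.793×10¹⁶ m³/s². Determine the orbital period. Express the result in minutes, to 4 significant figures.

r = 58230 + 20450 = 78680 km = 7.8680×10⁷ m.
Kepler's third law: T = 2π√(r³/μ) = 2π√((7.868×10⁷)³ / 3.793×10¹⁶).
r³/μ = 1.284×10⁷ s², so T = 2π × 3.583×10³ = 2.252×10⁴ s.
Converting: 2.252×10⁴ s ÷ 60.00 = 375.3 minutes.

T ≈ 375.3 minutes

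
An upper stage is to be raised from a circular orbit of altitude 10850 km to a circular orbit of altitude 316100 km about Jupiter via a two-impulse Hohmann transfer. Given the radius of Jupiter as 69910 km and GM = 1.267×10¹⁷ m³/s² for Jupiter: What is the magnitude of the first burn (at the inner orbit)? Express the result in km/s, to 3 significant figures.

r₁ = 69910 + 10850 = 80760 km = 8.0760×10⁷ m.
r₂ = 69910 + 316100 = 386010 km = 3.8601×10⁸ m.
Transfer ellipse a_t = (r₁ + r₂)/2 = 2.334×10⁸ m.
At r₁: circular v_c1 = √(μ/r₁) = 39610 m/s; transfer-perijove v_p = √[μ(2/r₁ − 1/a_t)] = 50940 m/s.
Δv₁ = v_p − v_c1 = 11330 m/s.
= 11.33 km/s.

Δv ≈ 11.3 km/s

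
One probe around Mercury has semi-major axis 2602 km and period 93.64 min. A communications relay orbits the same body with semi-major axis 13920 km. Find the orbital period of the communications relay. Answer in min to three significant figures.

Kepler's third law: T² ∝ a³, so T₂ = T₁ (a₂/a₁)^(3/2).
a₂/a₁ = 5.350, (a₂/a₁)^(3/2) = 12.37.
T₂ = 93.64 × 12.37 = 1159 min.

T₂ ≈ 1160 min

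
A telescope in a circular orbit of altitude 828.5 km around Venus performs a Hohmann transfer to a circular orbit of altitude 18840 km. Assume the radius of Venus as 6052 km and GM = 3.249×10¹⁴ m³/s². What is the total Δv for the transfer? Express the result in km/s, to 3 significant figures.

Δv_total ≈ 2.97 km/s

r₁ = 6052 + 828.5 = 6880.5 km = 6.8805×10⁶ m.
r₂ = 6052 + 18840 = 24892 km = 2.4892×10⁷ m.
Transfer ellipse a_t = (r₁ + r₂)/2 = 1.589×10⁷ m.
At r₁: circular v_c1 = √(μ/r₁) = 6872 m/s; transfer-periapsis v_p = √[μ(2/r₁ − 1/a_t)] = 8602 m/s.
Δv₁ = v_p − v_c1 = 1730 m/s.
At r₂: circular v_c2 = √(μ/r₂) = 3613 m/s; transfer-apoapsis v_a = √[μ(2/r₂ − 1/a_t)] = 2378 m/s.
Δv₂ = v_c2 − v_a = 1235 m/s.
Total Δv = Δv₁ + Δv₂ = 2965 m/s = 2.965 km/s.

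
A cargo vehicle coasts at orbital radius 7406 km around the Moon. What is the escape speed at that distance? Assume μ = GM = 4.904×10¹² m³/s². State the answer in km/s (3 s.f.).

r = 7406 km = 7.406×10⁶ m.
Escape speed v_esc = √(2μ/r) = √(2 × 4.904×10¹² / 7.406×10⁶) = √(1.324×10⁶) = 1151 m/s.
= 1.151 km/s.

v_esc ≈ 1.15 km/s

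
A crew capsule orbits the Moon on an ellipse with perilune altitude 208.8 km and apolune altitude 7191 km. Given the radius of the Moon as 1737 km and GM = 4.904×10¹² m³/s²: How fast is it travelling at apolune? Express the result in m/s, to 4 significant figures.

v ≈ 443.4 m/s

r_p = 1737 + 208.8 = 1945.8 km = 1.9458×10⁶ m.
r_a = 1737 + 7191 = 8928.0 km = 8.9280×10⁶ m.
Semi-major axis a = (r_p + r_a)/2 = 5436.9 km = 5.437×10⁶ m.
Vis-viva: v² = μ(2/r − 1/a) = 4.904×10¹² × (2.240×10⁻⁷ − 1.839×10⁻⁷) = 1.966×10⁵ m²/s².
v = 443.4 m/s.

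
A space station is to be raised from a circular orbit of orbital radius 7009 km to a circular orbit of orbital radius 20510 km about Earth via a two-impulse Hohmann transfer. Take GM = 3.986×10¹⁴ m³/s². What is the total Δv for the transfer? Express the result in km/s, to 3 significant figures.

r₁ = 7009 km = 7.009×10⁶ m.
r₂ = 20510 km = 2.051×10⁷ m.
Transfer ellipse a_t = (r₁ + r₂)/2 = 1.376×10⁷ m.
At r₁: circular v_c1 = √(μ/r₁) = 7541 m/s; transfer-perigee v_p = √[μ(2/r₁ − 1/a_t)] = 9207 m/s.
Δv₁ = v_p − v_c1 = 1666 m/s.
At r₂: circular v_c2 = √(μ/r₂) = 4408 m/s; transfer-apogee v_a = √[μ(2/r₂ − 1/a_t)] = 3146 m/s.
Δv₂ = v_c2 − v_a = 1262 m/s.
Total Δv = Δv₁ + Δv₂ = 2928 m/s = 2.928 km/s.

Δv_total ≈ 2.93 km/s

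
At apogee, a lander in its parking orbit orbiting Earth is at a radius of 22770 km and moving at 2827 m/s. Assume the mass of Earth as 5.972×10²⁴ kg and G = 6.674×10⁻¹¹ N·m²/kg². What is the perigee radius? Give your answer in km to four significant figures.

μ = GM = 6.674×10⁻¹¹ × 5.972×10²⁴ = 3.986×10¹⁴ m³/s².
r_a = 2.277×10⁷ m.
Specific energy ε = v²/2 − μ/r = -1.351×10⁷ J/kg, so a = −μ/(2ε) = 1.475×10⁷ m.
The apsides satisfy r_p + r_a = 2a, so the perigee radius is 2a − r_a = 6.736×10⁶ m = 6735.7 km.

perigee radius ≈ 6736 km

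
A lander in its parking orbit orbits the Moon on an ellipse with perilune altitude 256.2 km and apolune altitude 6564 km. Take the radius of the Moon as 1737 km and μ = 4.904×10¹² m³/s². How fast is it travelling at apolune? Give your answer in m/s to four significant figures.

v ≈ 478.3 m/s

r_p = 1737 + 256.2 = 1993.2 km = 1.9932×10⁶ m.
r_a = 1737 + 6564 = 8301.0 km = 8.3010×10⁶ m.
Semi-major axis a = (r_p + r_a)/2 = 5147.1 km = 5.147×10⁶ m.
Vis-viva: v² = μ(2/r − 1/a) = 4.904×10¹² × (2.409×10⁻⁷ − 1.943×10⁻⁷) = 2.288×10⁵ m²/s².
v = 478.3 m/s.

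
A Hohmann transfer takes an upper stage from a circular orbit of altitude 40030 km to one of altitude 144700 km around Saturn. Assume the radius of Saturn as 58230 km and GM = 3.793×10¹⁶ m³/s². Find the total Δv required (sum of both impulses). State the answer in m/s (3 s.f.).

Δv_total ≈ 5790 m/s

r₁ = 58230 + 40030 = 98260 km = 9.8260×10⁷ m.
r₂ = 58230 + 144700 = 202930 km = 2.0293×10⁸ m.
Transfer ellipse a_t = (r₁ + r₂)/2 = 1.506×10⁸ m.
At r₁: circular v_c1 = √(μ/r₁) = 19650 m/s; transfer-perikrone v_p = √[μ(2/r₁ − 1/a_t)] = 22810 m/s.
Δv₁ = v_p − v_c1 = 3160 m/s.
At r₂: circular v_c2 = √(μ/r₂) = 13670 m/s; transfer-apokrone v_a = √[μ(2/r₂ − 1/a_t)] = 11040 m/s.
Δv₂ = v_c2 − v_a = 2628 m/s.
Total Δv = Δv₁ + Δv₂ = 5788 m/s.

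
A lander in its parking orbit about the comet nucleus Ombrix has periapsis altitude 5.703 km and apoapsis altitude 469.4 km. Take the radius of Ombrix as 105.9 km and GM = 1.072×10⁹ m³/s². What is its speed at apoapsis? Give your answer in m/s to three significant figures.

r_p = 105.9 + 5.703 = 111.60 km = 1.1160×10⁵ m.
r_a = 105.9 + 469.4 = 575.30 km = 5.7530×10⁵ m.
Semi-major axis a = (r_p + r_a)/2 = 343.45 km = 3.435×10⁵ m.
Vis-viva: v² = μ(2/r − 1/a) = 1.072×10⁹ × (3.476×10⁻⁶ − 2.912×10⁻⁶) = 6.055×10² m²/s².
v = 24.61 m/s.

v ≈ 24.6 m/s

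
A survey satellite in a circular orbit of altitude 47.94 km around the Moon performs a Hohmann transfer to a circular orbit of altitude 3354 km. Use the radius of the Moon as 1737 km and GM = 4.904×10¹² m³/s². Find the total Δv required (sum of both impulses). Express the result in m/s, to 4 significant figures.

Δv_total ≈ 633.8 m/s

r₁ = 1737 + 47.94 = 1784.9 km = 1.7849×10⁶ m.
r₂ = 1737 + 3354 = 5091.0 km = 5.0910×10⁶ m.
Transfer ellipse a_t = (r₁ + r₂)/2 = 3.438×10⁶ m.
At r₁: circular v_c1 = √(μ/r₁) = 1658 m/s; transfer-perilune v_p = √[μ(2/r₁ − 1/a_t)] = 2017 m/s.
Δv₁ = v_p − v_c1 = 359.5 m/s.
At r₂: circular v_c2 = √(μ/r₂) = 981.5 m/s; transfer-apolune v_a = √[μ(2/r₂ − 1/a_t)] = 707.2 m/s.
Δv₂ = v_c2 − v_a = 274.3 m/s.
Total Δv = Δv₁ + Δv₂ = 633.8 m/s.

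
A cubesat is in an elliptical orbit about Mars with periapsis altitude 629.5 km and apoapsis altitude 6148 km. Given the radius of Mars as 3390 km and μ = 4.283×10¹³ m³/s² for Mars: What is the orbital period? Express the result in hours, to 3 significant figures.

T ≈ 4.71 hours

r_p = 3390 + 629.5 = 4019.5 km = 4.0195×10⁶ m.
r_a = 3390 + 6148 = 9538.0 km = 9.5380×10⁶ m.
Semi-major axis a = (r_p + r_a)/2 = (4019.5 + 9538.0)/2 = 6778.8 km = 6.779×10⁶ m.
By Kepler's third law T = 2π√(a³/μ) = 2π × 2.697×10³ = 1.694×10⁴ s.
= 4.707 hours.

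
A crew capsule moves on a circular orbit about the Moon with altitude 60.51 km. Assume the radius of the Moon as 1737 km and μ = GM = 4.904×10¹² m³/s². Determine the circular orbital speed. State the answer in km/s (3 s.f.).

r = 1737 + 60.51 = 1797.5 km = 1.7975×10⁶ m.
For a circular orbit v = √(μ/r) = √(4.904×10¹² / 1.798×10⁶) = √(2.728×10⁶) = 1652 m/s.
That is 1.652 km/s.

v ≈ 1.65 km/s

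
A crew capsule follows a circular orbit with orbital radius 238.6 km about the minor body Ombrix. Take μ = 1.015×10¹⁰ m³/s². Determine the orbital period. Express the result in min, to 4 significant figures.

T ≈ 121.1 min

r = 238.6 km = 2.386×10⁵ m.
Kepler's third law: T = 2π√(r³/μ) = 2π√((2.386×10⁵)³ / 1.015×10¹⁰).
r³/μ = 1.338×10⁶ s², so T = 2π × 1.157×10³ = 7.269×10³ s.
Converting: 7.269×10³ s ÷ 60.00 = 121.1 min.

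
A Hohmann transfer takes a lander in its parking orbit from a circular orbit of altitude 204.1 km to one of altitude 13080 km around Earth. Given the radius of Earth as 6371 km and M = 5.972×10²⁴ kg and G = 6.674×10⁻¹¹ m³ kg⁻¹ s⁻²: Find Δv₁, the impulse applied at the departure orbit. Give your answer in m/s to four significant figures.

Δv ≈ 1733 m/s

μ = GM = 6.674×10⁻¹¹ × 5.972×10²⁴ = 3.986×10¹⁴ m³/s².
r₁ = 6371 + 204.1 = 6575.1 km = 6.5751×10⁶ m.
r₂ = 6371 + 13080 = 19451 km = 1.9451×10⁷ m.
Transfer ellipse a_t = (r₁ + r₂)/2 = 1.301×10⁷ m.
At r₁: circular v_c1 = √(μ/r₁) = 7786 m/s; transfer-perigee v_p = √[μ(2/r₁ − 1/a_t)] = 9519 m/s.
Δv₁ = v_p − v_c1 = 1733 m/s.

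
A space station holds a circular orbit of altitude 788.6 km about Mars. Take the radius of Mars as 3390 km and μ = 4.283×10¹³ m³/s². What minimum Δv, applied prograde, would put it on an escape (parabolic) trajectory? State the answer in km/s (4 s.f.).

r = 3390 + 788.6 = 4178.6 km = 4.1786×10⁶ m.
Circular speed v_c = √(μ/r) = 3202 m/s.
Escape speed v_esc = √(2μ/r) = √2 × v_c = 4528 m/s.
Δv = v_esc − v_c = 1326 m/s = 1.326 km/s.

Δv ≈ 1.326 km/s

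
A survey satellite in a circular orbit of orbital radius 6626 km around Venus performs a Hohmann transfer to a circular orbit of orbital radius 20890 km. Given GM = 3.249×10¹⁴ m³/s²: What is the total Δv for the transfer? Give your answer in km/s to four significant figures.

r₁ = 6626 km = 6.626×10⁶ m.
r₂ = 20890 km = 2.089×10⁷ m.
Transfer ellipse a_t = (r₁ + r₂)/2 = 1.376×10⁷ m.
At r₁: circular v_c1 = √(μ/r₁) = 7002 m/s; transfer-periapsis v_p = √[μ(2/r₁ − 1/a_t)] = 8629 m/s.
Δv₁ = v_p − v_c1 = 1626 m/s.
At r₂: circular v_c2 = √(μ/r₂) = 3944 m/s; transfer-apoapsis v_a = √[μ(2/r₂ − 1/a_t)] = 2737 m/s.
Δv₂ = v_c2 − v_a = 1207 m/s.
Total Δv = Δv₁ + Δv₂ = 2833 m/s = 2.833 km/s.

Δv_total ≈ 2.833 km/s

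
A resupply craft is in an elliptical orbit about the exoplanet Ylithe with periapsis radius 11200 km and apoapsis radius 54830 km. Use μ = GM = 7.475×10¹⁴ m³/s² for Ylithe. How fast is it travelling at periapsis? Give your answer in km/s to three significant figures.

Semi-major axis a = (r_p + r_a)/2 = 33015 km = 3.302×10⁷ m.
Vis-viva: v² = μ(2/r − 1/a) = 7.475×10¹⁴ × (1.786×10⁻⁷ − 3.029×10⁻⁸) = 1.108×10⁸ m²/s².
v = 10530 m/s = 10.53 km/s.

v ≈ 10.5 km/s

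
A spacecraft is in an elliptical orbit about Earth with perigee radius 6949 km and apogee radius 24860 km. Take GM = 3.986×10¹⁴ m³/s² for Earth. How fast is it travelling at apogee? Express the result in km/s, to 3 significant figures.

Semi-major axis a = (r_p + r_a)/2 = 15904 km = 1.590×10⁷ m.
Vis-viva: v² = μ(2/r − 1/a) = 3.986×10¹⁴ × (8.045×10⁻⁸ − 6.288×10⁻⁸) = 7.005×10⁶ m²/s².
v = 2647 m/s = 2.647 km/s.

v ≈ 2.65 km/s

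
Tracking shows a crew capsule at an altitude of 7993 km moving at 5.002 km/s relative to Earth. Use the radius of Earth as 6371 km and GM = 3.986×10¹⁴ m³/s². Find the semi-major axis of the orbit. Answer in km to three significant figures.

r = 6371 + 7993 = 14364 km = 1.436×10⁷ m.
Specific orbital energy ε = v²/2 − μ/r = (5002)²/2 − 3.986×10¹⁴/1.436×10⁷ = -1.524×10⁷ J/kg.
Since ε = −μ/(2a), a = −μ/(2ε) = 1.308×10⁷ m = 13077 km.

a ≈ 13100 km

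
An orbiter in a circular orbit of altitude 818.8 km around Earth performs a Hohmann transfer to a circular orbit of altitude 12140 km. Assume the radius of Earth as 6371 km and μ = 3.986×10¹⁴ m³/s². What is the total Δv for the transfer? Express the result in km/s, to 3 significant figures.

Δv_total ≈ 2.66 km/s

r₁ = 6371 + 818.8 = 7189.8 km = 7.1898×10⁶ m.
r₂ = 6371 + 12140 = 18511 km = 1.8511×10⁷ m.
Transfer ellipse a_t = (r₁ + r₂)/2 = 1.285×10⁷ m.
At r₁: circular v_c1 = √(μ/r₁) = 7446 m/s; transfer-perigee v_p = √[μ(2/r₁ − 1/a_t)] = 8936 m/s.
Δv₁ = v_p − v_c1 = 1491 m/s.
At r₂: circular v_c2 = √(μ/r₂) = 4640 m/s; transfer-apogee v_a = √[μ(2/r₂ − 1/a_t)] = 3471 m/s.
Δv₂ = v_c2 − v_a = 1169 m/s.
Total Δv = Δv₁ + Δv₂ = 2660 m/s = 2.660 km/s.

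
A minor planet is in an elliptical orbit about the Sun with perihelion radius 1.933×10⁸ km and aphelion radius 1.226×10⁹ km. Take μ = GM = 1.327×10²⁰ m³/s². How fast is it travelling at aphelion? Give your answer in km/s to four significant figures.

v ≈ 5.430 km/s

Semi-major axis a = (r_p + r_a)/2 = 7.0965×10⁸ km = 7.096×10¹¹ m.
Vis-viva: v² = μ(2/r − 1/a) = 1.327×10²⁰ × (1.631×10⁻¹² − 1.409×10⁻¹²) = 2.948×10⁷ m²/s².
v = 5430 m/s = 5.430 km/s.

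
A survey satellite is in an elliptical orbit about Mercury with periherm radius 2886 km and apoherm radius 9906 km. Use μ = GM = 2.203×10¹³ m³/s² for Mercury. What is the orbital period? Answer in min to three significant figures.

T ≈ 361 min

Semi-major axis a = (r_p + r_a)/2 = (2886.0 + 9906.0)/2 = 6396.0 km = 6.396×10⁶ m.
By Kepler's third law T = 2π√(a³/μ) = 2π × 3.446×10³ = 2.165×10⁴ s.
= 360.9 min.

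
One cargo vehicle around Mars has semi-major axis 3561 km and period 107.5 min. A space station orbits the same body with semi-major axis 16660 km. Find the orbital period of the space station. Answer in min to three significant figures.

T₂ ≈ 1090 min

Kepler's third law: T² ∝ a³, so T₂ = T₁ (a₂/a₁)^(3/2).
a₂/a₁ = 4.678, (a₂/a₁)^(3/2) = 10.12.
T₂ = 107.5 × 10.12 = 1088 min.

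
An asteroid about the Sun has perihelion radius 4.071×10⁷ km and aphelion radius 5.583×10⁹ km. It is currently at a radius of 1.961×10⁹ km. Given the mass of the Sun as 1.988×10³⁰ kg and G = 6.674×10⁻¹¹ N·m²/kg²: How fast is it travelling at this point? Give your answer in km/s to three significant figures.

v ≈ 9.39 km/s

μ = GM = 6.674×10⁻¹¹ × 1.988×10³⁰ = 1.327×10²⁰ m³/s².
Semi-major axis a = (r_p + r_a)/2 = 2.8119×10⁹ km = 2.812×10¹² m.
Vis-viva: v² = μ(2/r − 1/a) = 1.327×10²⁰ × (1.020×10⁻¹² − 3.556×10⁻¹³) = 8.813×10⁷ m²/s².
v = 9388 m/s = 9.388 km/s.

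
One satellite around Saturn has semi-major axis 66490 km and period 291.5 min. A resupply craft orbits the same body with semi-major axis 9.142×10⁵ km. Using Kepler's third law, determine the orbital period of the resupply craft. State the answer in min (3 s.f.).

Kepler's third law: T² ∝ a³, so T₂ = T₁ (a₂/a₁)^(3/2).
a₂/a₁ = 13.75, (a₂/a₁)^(3/2) = 50.98.
T₂ = 291.5 × 50.98 = 14860 min.

T₂ ≈ 14900 min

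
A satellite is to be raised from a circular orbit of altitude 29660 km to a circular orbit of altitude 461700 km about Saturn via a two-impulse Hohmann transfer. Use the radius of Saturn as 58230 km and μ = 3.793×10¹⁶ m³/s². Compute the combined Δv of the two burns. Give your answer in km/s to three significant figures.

Δv_total ≈ 10.3 km/s

r₁ = 58230 + 29660 = 87890 km = 8.7890×10⁷ m.
r₂ = 58230 + 461700 = 519930 km = 5.1993×10⁸ m.
Transfer ellipse a_t = (r₁ + r₂)/2 = 3.039×10⁸ m.
At r₁: circular v_c1 = √(μ/r₁) = 20770 m/s; transfer-perikrone v_p = √[μ(2/r₁ − 1/a_t)] = 27170 m/s.
Δv₁ = v_p − v_c1 = 6398 m/s.
At r₂: circular v_c2 = √(μ/r₂) = 8541 m/s; transfer-apokrone v_a = √[μ(2/r₂ − 1/a_t)] = 4593 m/s.
Δv₂ = v_c2 − v_a = 3948 m/s.
Total Δv = Δv₁ + Δv₂ = 10350 m/s = 10.35 km/s.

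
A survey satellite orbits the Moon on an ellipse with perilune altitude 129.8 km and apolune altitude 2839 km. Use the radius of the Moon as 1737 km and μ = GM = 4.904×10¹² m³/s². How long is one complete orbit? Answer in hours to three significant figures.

r_p = 1737 + 129.8 = 1866.8 km = 1.8668×10⁶ m.
r_a = 1737 + 2839 = 4576.0 km = 4.5760×10⁶ m.
Semi-major axis a = (r_p + r_a)/2 = (1866.8 + 4576.0)/2 = 3221.4 km = 3.221×10⁶ m.
By Kepler's third law T = 2π√(a³/μ) = 2π × 2.611×10³ = 1.640×10⁴ s.
= 4.557 hours.

T ≈ 4.56 hours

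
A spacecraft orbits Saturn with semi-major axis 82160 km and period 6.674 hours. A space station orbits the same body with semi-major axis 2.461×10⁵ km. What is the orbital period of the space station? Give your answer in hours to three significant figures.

T₂ ≈ 34.6 hours

Kepler's third law: T² ∝ a³, so T₂ = T₁ (a₂/a₁)^(3/2).
a₂/a₁ = 2.995, (a₂/a₁)^(3/2) = 5.184.
T₂ = 6.674 × 5.184 = 34.60 hours.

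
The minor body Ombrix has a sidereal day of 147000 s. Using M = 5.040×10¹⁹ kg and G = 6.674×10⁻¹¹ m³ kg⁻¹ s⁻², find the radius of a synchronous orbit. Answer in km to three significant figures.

μ = GM = 6.674×10⁻¹¹ × 5.040×10¹⁹ = 3.364×10⁹ m³/s².
A synchronous orbit has period T, so by Kepler's third law a = (μT²/4π²)^(1/3).
μT²/4π² = 3.364×10⁹ × (1.470×10⁵)² / 39.48 = 1.841×10¹⁸ m³.
a = 1.226×10⁶ m = 1225.6 km.

r_sync ≈ 1230 km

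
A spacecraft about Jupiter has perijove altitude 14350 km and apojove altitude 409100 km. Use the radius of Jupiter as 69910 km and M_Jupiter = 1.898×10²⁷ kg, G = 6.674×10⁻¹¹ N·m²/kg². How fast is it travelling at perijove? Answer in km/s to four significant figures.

μ = GM = 6.674×10⁻¹¹ × 1.898×10²⁷ = 1.267×10¹⁷ m³/s².
r_p = 69910 + 14350 = 84260 km = 8.4260×10⁷ m.
r_a = 69910 + 409100 = 479010 km = 4.7901×10⁸ m.
Semi-major axis a = (r_p + r_a)/2 = 2.8164×10⁵ km = 2.816×10⁸ m.
Vis-viva: v² = μ(2/r − 1/a) = 1.267×10¹⁷ × (2.374×10⁻⁸ − 3.551×10⁻⁹) = 2.557×10⁹ m²/s².
v = 50570 m/s = 50.57 km/s.

v ≈ 50.57 km/s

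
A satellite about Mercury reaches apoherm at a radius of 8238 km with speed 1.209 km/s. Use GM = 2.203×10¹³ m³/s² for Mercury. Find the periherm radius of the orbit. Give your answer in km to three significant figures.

r_a = 8.238×10⁶ m.
Specific energy ε = v²/2 − μ/r = -1.943×10⁶ J/kg, so a = −μ/(2ε) = 5.668×10⁶ m.
The apsides satisfy r_p + r_a = 2a, so the periherm radius is 2a − r_a = 3.098×10⁶ m = 3098.1 km.

periherm radius ≈ 3100 km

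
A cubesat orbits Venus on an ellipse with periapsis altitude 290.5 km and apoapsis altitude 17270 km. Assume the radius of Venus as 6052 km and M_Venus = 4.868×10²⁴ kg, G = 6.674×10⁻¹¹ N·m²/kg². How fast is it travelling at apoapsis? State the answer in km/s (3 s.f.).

v ≈ 2.44 km/s

μ = GM = 6.674×10⁻¹¹ × 4.868×10²⁴ = 3.249×10¹⁴ m³/s².
r_p = 6052 + 290.5 = 6342.5 km = 6.3425×10⁶ m.
r_a = 6052 + 17270 = 23322 km = 2.3322×10⁷ m.
Semi-major axis a = (r_p + r_a)/2 = 14832 km = 1.483×10⁷ m.
Vis-viva: v² = μ(2/r − 1/a) = 3.249×10¹⁴ × (8.576×10⁻⁸ − 6.742×10⁻⁸) = 5.957×10⁶ m²/s².
v = 2441 m/s = 2.441 km/s.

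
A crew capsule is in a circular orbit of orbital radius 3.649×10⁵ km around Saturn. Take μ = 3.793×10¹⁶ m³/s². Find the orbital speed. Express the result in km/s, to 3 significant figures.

r = 3.649×10⁵ km = 3.649×10⁸ m.
For a circular orbit v = √(μ/r) = √(3.793×10¹⁶ / 3.649×10⁸) = √(1.039×10⁸) = 10200 m/s.
That is 10.20 km/s.

v ≈ 10.2 km/s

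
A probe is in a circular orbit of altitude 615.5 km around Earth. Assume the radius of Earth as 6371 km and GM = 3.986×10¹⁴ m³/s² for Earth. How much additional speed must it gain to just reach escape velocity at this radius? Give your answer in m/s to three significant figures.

Δv ≈ 3130 m/s

r = 6371 + 615.5 = 6986.5 km = 6.9865×10⁶ m.
Circular speed v_c = √(μ/r) = 7553 m/s.
Escape speed v_esc = √(2μ/r) = √2 × v_c = 10680 m/s.
Δv = v_esc − v_c = 3129 m/s.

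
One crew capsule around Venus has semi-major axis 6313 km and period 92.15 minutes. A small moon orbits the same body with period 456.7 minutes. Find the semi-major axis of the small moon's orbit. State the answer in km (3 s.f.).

a₂ ≈ 18400 km

Kepler's third law: a³ ∝ T², so a₂ = a₁ (T₂/T₁)^(2/3).
T₂/T₁ = 4.956, (T₂/T₁)^(2/3) = 2.907.
a₂ = 6313 × 2.907 = 18350 km.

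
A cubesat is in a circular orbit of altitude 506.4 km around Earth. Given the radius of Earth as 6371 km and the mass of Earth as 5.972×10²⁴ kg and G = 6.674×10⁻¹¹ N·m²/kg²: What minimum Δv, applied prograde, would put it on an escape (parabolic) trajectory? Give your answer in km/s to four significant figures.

Δv ≈ 3.153 km/s

μ = GM = 6.674×10⁻¹¹ × 5.972×10²⁴ = 3.986×10¹⁴ m³/s².
r = 6371 + 506.4 = 6877.4 km = 6.8774×10⁶ m.
Circular speed v_c = √(μ/r) = 7613 m/s.
Escape speed v_esc = √(2μ/r) = √2 × v_c = 10770 m/s.
Δv = v_esc − v_c = 3153 m/s = 3.153 km/s.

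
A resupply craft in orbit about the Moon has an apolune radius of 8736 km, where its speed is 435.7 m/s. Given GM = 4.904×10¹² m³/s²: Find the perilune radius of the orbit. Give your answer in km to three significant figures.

r_a = 8.736×10⁶ m.
Specific energy ε = v²/2 − μ/r = -4.664×10⁵ J/kg, so a = −μ/(2ε) = 5.257×10⁶ m.
The apsides satisfy r_p + r_a = 2a, so the perilune radius is 2a − r_a = 1.778×10⁶ m = 1777.7 km.

perilune radius ≈ 1780 km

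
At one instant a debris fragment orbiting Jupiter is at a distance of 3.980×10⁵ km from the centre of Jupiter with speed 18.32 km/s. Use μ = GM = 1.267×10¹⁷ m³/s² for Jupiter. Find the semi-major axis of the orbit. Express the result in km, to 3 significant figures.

r = 3.980×10⁸ m.
Specific orbital energy ε = v²/2 − μ/r = (18320)²/2 − 1.267×10¹⁷/3.980×10⁸ = -1.505×10⁸ J/kg.
Since ε = −μ/(2a), a = −μ/(2ε) = 4.208×10⁸ m = 4.2084×10⁵ km.

a ≈ 4.21×10⁵ km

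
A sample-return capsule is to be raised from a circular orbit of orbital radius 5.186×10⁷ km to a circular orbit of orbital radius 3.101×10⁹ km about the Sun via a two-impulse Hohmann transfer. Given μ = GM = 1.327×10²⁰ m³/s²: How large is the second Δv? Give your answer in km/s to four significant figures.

Δv ≈ 5.355 km/s

r₁ = 5.186×10⁷ km = 5.186×10¹⁰ m.
r₂ = 3.101×10⁹ km = 3.101×10¹² m.
Transfer ellipse a_t = (r₁ + r₂)/2 = 1.576×10¹² m.
At r₁: circular v_c1 = √(μ/r₁) = 50580 m/s; transfer-perihelion v_p = √[μ(2/r₁ − 1/a_t)] = 70950 m/s.
At r₂: circular v_c2 = √(μ/r₂) = 6542 m/s; transfer-aphelion v_a = √[μ(2/r₂ − 1/a_t)] = 1186 m/s.
Δv₂ = v_c2 − v_a = 5355 m/s.
= 5.355 km/s.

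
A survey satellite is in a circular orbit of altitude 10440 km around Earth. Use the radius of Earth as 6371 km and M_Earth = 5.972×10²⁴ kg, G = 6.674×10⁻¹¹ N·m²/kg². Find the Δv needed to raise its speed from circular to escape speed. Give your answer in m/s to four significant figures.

Δv ≈ 2017 m/s

μ = GM = 6.674×10⁻¹¹ × 5.972×10²⁴ = 3.986×10¹⁴ m³/s².
r = 6371 + 10440 = 16811 km = 1.6811×10⁷ m.
Circular speed v_c = √(μ/r) = 4869 m/s.
Escape speed v_esc = √(2μ/r) = √2 × v_c = 6886 m/s.
Δv = v_esc − v_c = 2017 m/s.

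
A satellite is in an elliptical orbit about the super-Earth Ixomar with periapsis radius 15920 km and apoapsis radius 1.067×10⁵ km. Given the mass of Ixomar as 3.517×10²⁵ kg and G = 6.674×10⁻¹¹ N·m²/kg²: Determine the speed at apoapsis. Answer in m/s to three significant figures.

v ≈ 2390 m/s

μ = GM = 6.674×10⁻¹¹ × 3.517×10²⁵ = 2.347×10¹⁵ m³/s².
Semi-major axis a = (r_p + r_a)/2 = 61310 km = 6.131×10⁷ m.
Vis-viva: v² = μ(2/r − 1/a) = 2.347×10¹⁵ × (1.874×10⁻⁸ − 1.631×10⁻⁸) = 5.712×10⁶ m²/s².
v = 2390 m/s.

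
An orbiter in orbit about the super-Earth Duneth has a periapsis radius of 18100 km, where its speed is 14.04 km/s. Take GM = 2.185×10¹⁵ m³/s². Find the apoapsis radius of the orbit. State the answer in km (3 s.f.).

apoapsis radius ≈ 80500 km

r_p = 1.810×10⁷ m.
Specific energy ε = v²/2 − μ/r = -2.216×10⁷ J/kg, so a = −μ/(2ε) = 4.931×10⁷ m.
The apsides satisfy r_p + r_a = 2a, so the apoapsis radius is 2a − r_p = 8.051×10⁷ m = 80513 km.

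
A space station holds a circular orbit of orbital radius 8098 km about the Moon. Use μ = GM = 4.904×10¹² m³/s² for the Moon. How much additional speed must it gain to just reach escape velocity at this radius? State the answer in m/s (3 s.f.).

Δv ≈ 322 m/s

r = 8098 km = 8.098×10⁶ m.
Circular speed v_c = √(μ/r) = 778.2 m/s.
Escape speed v_esc = √(2μ/r) = √2 × v_c = 1101 m/s.
Δv = v_esc − v_c = 322.3 m/s.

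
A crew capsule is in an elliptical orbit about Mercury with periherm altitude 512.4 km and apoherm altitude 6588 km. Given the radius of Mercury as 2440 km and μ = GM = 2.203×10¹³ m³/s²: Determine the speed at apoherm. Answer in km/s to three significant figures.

r_p = 2440 + 512.4 = 2952.4 km = 2.9524×10⁶ m.
r_a = 2440 + 6588 = 9028.0 km = 9.0280×10⁶ m.
Semi-major axis a = (r_p + r_a)/2 = 5990.2 km = 5.990×10⁶ m.
Vis-viva: v² = μ(2/r − 1/a) = 2.203×10¹³ × (2.215×10⁻⁷ − 1.669×10⁻⁷) = 1.203×10⁶ m²/s².
v = 1097 m/s = 1.097 km/s.

v ≈ 1.10 km/s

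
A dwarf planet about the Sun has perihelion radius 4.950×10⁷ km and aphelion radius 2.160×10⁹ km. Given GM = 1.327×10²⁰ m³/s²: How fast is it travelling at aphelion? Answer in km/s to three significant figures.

Semi-major axis a = (r_p + r_a)/2 = 1.1048×10⁹ km = 1.105×10¹² m.
Vis-viva: v² = μ(2/r − 1/a) = 1.327×10²⁰ × (9.259×10⁻¹³ − 9.052×10⁻¹³) = 2.753×10⁶ m²/s².
v = 1659 m/s = 1.659 km/s.

v ≈ 1.66 km/s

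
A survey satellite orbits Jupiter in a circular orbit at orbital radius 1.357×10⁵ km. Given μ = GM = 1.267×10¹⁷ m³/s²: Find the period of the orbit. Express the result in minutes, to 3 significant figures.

r = 1.357×10⁵ km = 1.357×10⁸ m.
Kepler's third law: T = 2π√(r³/μ) = 2π√((1.357×10⁸)³ / 1.267×10¹⁷).
r³/μ = 1.972×10⁷ s², so T = 2π × 4.441×10³ = 2.790×10⁴ s.
Converting: 2.790×10⁴ s ÷ 60.00 = 465.1 minutes.

T ≈ 465 minutes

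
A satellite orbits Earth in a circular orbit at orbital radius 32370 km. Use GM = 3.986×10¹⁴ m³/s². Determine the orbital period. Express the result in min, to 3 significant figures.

r = 32370 km = 3.237×10⁷ m.
Kepler's third law: T = 2π√(r³/μ) = 2π√((3.237×10⁷)³ / 3.986×10¹⁴).
r³/μ = 8.509×10⁷ s², so T = 2π × 9.225×10³ = 5.796×10⁴ s.
Converting: 5.796×10⁴ s ÷ 60.00 = 966.0 min.

T ≈ 966 min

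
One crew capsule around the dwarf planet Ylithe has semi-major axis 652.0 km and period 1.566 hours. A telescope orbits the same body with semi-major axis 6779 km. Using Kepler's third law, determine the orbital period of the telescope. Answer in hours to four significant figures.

T₂ ≈ 52.50 hours

Kepler's third law: T² ∝ a³, so T₂ = T₁ (a₂/a₁)^(3/2).
a₂/a₁ = 10.40, (a₂/a₁)^(3/2) = 33.53.
T₂ = 1.566 × 33.53 = 52.50 hours.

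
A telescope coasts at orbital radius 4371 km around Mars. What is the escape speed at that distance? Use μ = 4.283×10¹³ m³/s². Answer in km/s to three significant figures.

r = 4371 km = 4.371×10⁶ m.
Escape speed v_esc = √(2μ/r) = √(2 × 4.283×10¹³ / 4.371×10⁶) = √(1.960×10⁷) = 4427 m/s.
= 4.427 km/s.

v_esc ≈ 4.43 km/s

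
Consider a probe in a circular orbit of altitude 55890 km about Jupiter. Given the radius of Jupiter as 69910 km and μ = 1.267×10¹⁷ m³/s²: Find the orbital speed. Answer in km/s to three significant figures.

r = 69910 + 55890 = 125800 km = 1.2580×10⁸ m.
For a circular orbit v = √(μ/r) = √(1.267×10¹⁷ / 1.258×10⁸) = √(1.007×10⁹) = 31740 m/s.
That is 31.74 km/s.

v ≈ 31.7 km/s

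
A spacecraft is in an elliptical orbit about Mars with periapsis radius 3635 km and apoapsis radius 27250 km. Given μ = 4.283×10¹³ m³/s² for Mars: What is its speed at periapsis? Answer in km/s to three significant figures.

v ≈ 4.56 km/s

Semi-major axis a = (r_p + r_a)/2 = 15442 km = 1.544×10⁷ m.
Vis-viva: v² = μ(2/r − 1/a) = 4.283×10¹³ × (5.502×10⁻⁷ − 6.476×10⁻⁸) = 2.079×10⁷ m²/s².
v = 4560 m/s = 4.560 km/s.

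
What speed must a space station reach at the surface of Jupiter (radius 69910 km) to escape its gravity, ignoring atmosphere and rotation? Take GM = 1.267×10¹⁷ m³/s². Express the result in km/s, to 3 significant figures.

v_esc ≈ 60.2 km/s

r = R = 6.991×10⁷ m.
Escape speed v_esc = √(2μ/r) = √(2 × 1.267×10¹⁷ / 6.991×10⁷) = √(3.625×10⁹) = 60210 m/s.
= 60.21 km/s.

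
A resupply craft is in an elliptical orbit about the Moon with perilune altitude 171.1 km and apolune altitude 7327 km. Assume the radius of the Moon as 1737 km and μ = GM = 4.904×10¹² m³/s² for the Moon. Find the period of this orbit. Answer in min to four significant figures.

r_p = 1737 + 171.1 = 1908.1 km = 1.9081×10⁶ m.
r_a = 1737 + 7327 = 9064.0 km = 9.0640×10⁶ m.
Semi-major axis a = (r_p + r_a)/2 = (1908.1 + 9064.0)/2 = 5486.1 km = 5.486×10⁶ m.
By Kepler's third law T = 2π√(a³/μ) = 2π × 5.802×10³ = 3.646×10⁴ s.
= 607.6 min.

T ≈ 607.6 min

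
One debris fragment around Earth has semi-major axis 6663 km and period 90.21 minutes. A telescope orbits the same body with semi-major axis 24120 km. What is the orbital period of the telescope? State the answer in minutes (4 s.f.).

Kepler's third law: T² ∝ a³, so T₂ = T₁ (a₂/a₁)^(3/2).
a₂/a₁ = 3.620, (a₂/a₁)^(3/2) = 6.887.
T₂ = 90.21 × 6.887 = 621.3 minutes.

T₂ ≈ 621.3 minutes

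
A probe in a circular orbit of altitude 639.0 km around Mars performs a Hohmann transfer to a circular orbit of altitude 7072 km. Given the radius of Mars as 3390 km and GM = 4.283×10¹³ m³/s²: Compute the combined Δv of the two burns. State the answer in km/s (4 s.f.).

r₁ = 3390 + 639.0 = 4029.0 km = 4.0290×10⁶ m.
r₂ = 3390 + 7072 = 10462 km = 1.0462×10⁷ m.
Transfer ellipse a_t = (r₁ + r₂)/2 = 7.246×10⁶ m.
At r₁: circular v_c1 = √(μ/r₁) = 3260 m/s; transfer-periapsis v_p = √[μ(2/r₁ − 1/a_t)] = 3918 m/s.
Δv₁ = v_p − v_c1 = 657.4 m/s.
At r₂: circular v_c2 = √(μ/r₂) = 2023 m/s; transfer-apoapsis v_a = √[μ(2/r₂ − 1/a_t)] = 1509 m/s.
Δv₂ = v_c2 − v_a = 514.5 m/s.
Total Δv = Δv₁ + Δv₂ = 1172 m/s = 1.172 km/s.

Δv_total ≈ 1.172 km/s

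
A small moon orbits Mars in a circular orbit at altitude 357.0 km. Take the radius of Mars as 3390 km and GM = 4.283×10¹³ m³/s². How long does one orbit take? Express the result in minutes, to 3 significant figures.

r = 3390 + 357.0 = 3747.0 km = 3.7470×10⁶ m.
Kepler's third law: T = 2π√(r³/μ) = 2π√((3.747×10⁶)³ / 4.283×10¹³).
r³/μ = 1.228×10⁶ s², so T = 2π × 1.108×10³ = 6.964×10³ s.
Converting: 6.964×10³ s ÷ 60.00 = 116.1 minutes.

T ≈ 116 minutes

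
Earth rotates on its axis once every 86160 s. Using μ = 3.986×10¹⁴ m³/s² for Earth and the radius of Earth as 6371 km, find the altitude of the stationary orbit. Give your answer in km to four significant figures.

h_sync ≈ 35790 km

A synchronous orbit has period T, so by Kepler's third law a = (μT²/4π²)^(1/3).
μT²/4π² = 3.986×10¹⁴ × (8.616×10⁴)² / 39.48 = 7.495×10²² m³.
a = 4.216×10⁷ m = 42163 km.
Altitude h = a − R = 42163 − 6371 = 35792 km.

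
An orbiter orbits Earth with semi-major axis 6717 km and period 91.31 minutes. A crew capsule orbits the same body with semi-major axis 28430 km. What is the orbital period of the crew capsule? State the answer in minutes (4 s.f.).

Kepler's third law: T² ∝ a³, so T₂ = T₁ (a₂/a₁)^(3/2).
a₂/a₁ = 4.233, (a₂/a₁)^(3/2) = 8.708.
T₂ = 91.31 × 8.708 = 795.1 minutes.

T₂ ≈ 795.1 minutes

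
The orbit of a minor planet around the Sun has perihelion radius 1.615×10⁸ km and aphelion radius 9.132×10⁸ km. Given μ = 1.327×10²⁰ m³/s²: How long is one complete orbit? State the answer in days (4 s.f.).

Semi-major axis a = (r_p + r_a)/2 = (1.6150×10⁸ + 9.1320×10⁸)/2 = 5.3735×10⁸ km = 5.374×10¹¹ m.
By Kepler's third law T = 2π√(a³/μ) = 2π × 3.419×10⁷ = 2.148×10⁸ s.
= 2487 days.

T ≈ 2487 days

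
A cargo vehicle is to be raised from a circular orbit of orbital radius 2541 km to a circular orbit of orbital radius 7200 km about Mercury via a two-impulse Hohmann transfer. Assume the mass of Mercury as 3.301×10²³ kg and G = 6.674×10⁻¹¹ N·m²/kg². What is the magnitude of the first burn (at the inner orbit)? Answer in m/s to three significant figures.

μ = GM = 6.674×10⁻¹¹ × 3.301×10²³ = 2.203×10¹³ m³/s².
r₁ = 2541 km = 2.541×10⁶ m.
r₂ = 7200 km = 7.200×10⁶ m.
Transfer ellipse a_t = (r₁ + r₂)/2 = 4.870×10⁶ m.
At r₁: circular v_c1 = √(μ/r₁) = 2945 m/s; transfer-periherm v_p = √[μ(2/r₁ − 1/a_t)] = 3580 m/s.
Δv₁ = v_p − v_c1 = 635.6 m/s.

Δv ≈ 636 m/s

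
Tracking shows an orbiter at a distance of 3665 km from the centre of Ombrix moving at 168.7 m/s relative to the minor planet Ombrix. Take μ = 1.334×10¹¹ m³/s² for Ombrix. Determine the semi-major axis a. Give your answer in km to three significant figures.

a ≈ 3010 km

r = 3.665×10⁶ m.
Specific orbital energy ε = v²/2 − μ/r = (168.7)²/2 − 1.334×10¹¹/3.665×10⁶ = -2.217×10⁴ J/kg.
Since ε = −μ/(2a), a = −μ/(2ε) = 3.009×10⁶ m = 3008.8 km.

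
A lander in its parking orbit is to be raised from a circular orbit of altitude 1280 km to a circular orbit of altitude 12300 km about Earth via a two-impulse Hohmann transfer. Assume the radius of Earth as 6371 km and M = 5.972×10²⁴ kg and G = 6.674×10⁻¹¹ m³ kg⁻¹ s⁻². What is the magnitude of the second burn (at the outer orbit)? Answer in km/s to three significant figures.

μ = GM = 6.674×10⁻¹¹ × 5.972×10²⁴ = 3.986×10¹⁴ m³/s².
r₁ = 6371 + 1280 = 7651.0 km = 7.6510×10⁶ m.
r₂ = 6371 + 12300 = 18671 km = 1.8671×10⁷ m.
Transfer ellipse a_t = (r₁ + r₂)/2 = 1.316×10⁷ m.
At r₁: circular v_c1 = √(μ/r₁) = 7218 m/s; transfer-perigee v_p = √[μ(2/r₁ − 1/a_t)] = 8597 m/s.
At r₂: circular v_c2 = √(μ/r₂) = 4620 m/s; transfer-apogee v_a = √[μ(2/r₂ − 1/a_t)] = 3523 m/s.
Δv₂ = v_c2 − v_a = 1098 m/s.
= 1.098 km/s.

Δv ≈ 1.10 km/s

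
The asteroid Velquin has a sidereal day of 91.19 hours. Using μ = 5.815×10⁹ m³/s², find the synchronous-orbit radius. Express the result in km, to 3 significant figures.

r_sync ≈ 2510 km

T = 91.19 hours = 3.283×10⁵ s.
A synchronous orbit has period T, so by Kepler's third law a = (μT²/4π²)^(1/3).
μT²/4π² = 5.815×10⁹ × (3.283×10⁵)² / 39.48 = 1.587×10¹⁹ m³.
a = 2.513×10⁶ m = 2513.2 km.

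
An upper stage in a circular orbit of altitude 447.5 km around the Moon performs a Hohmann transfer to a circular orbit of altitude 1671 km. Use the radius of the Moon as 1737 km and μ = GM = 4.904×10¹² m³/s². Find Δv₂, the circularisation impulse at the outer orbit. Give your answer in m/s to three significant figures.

Δv ≈ 139 m/s

r₁ = 1737 + 447.5 = 2184.5 km = 2.1845×10⁶ m.
r₂ = 1737 + 1671 = 3408.0 km = 3.4080×10⁶ m.
Transfer ellipse a_t = (r₁ + r₂)/2 = 2.796×10⁶ m.
At r₁: circular v_c1 = √(μ/r₁) = 1498 m/s; transfer-perilune v_p = √[μ(2/r₁ − 1/a_t)] = 1654 m/s.
At r₂: circular v_c2 = √(μ/r₂) = 1200 m/s; transfer-apolune v_a = √[μ(2/r₂ − 1/a_t)] = 1060 m/s.
Δv₂ = v_c2 − v_a = 139.3 m/s.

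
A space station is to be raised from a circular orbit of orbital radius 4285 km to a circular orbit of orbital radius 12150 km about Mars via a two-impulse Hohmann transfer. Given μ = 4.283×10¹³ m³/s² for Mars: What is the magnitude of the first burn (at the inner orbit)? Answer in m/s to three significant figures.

r₁ = 4285 km = 4.285×10⁶ m.
r₂ = 12150 km = 1.215×10⁷ m.
Transfer ellipse a_t = (r₁ + r₂)/2 = 8.218×10⁶ m.
At r₁: circular v_c1 = √(μ/r₁) = 3162 m/s; transfer-periapsis v_p = √[μ(2/r₁ − 1/a_t)] = 3844 m/s.
Δv₁ = v_p − v_c1 = 682.8 m/s.

Δv ≈ 683 m/s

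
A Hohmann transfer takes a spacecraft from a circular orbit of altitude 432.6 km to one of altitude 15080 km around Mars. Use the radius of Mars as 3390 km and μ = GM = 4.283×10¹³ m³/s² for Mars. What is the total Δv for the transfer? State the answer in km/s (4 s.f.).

Δv_total ≈ 1.593 km/s

r₁ = 3390 + 432.6 = 3822.6 km = 3.8226×10⁶ m.
r₂ = 3390 + 15080 = 18470 km = 1.8470×10⁷ m.
Transfer ellipse a_t = (r₁ + r₂)/2 = 1.115×10⁷ m.
At r₁: circular v_c1 = √(μ/r₁) = 3347 m/s; transfer-periapsis v_p = √[μ(2/r₁ − 1/a_t)] = 4309 m/s.
Δv₁ = v_p − v_c1 = 961.6 m/s.
At r₂: circular v_c2 = √(μ/r₂) = 1523 m/s; transfer-apoapsis v_a = √[μ(2/r₂ − 1/a_t)] = 891.8 m/s.
Δv₂ = v_c2 − v_a = 631.0 m/s.
Total Δv = Δv₁ + Δv₂ = 1593 m/s = 1.593 km/s.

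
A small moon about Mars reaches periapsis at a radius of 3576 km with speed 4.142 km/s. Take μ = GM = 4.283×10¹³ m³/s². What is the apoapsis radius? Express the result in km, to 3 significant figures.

apoapsis radius ≈ 9020 km

r_p = 3.576×10⁶ m.
Specific energy ε = v²/2 − μ/r = -3.399×10⁶ J/kg, so a = −μ/(2ε) = 6.300×10⁶ m.
The apsides satisfy r_p + r_a = 2a, so the apoapsis radius is 2a − r_p = 9.025×10⁶ m = 9024.8 km.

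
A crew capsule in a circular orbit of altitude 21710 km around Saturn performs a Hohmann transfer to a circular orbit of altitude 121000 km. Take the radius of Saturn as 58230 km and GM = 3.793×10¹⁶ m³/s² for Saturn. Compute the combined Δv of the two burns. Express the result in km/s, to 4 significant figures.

r₁ = 58230 + 21710 = 79940 km = 7.9940×10⁷ m.
r₂ = 58230 + 121000 = 179230 km = 1.7923×10⁸ m.
Transfer ellipse a_t = (r₁ + r₂)/2 = 1.296×10⁸ m.
At r₁: circular v_c1 = √(μ/r₁) = 21780 m/s; transfer-perikrone v_p = √[μ(2/r₁ − 1/a_t)] = 25620 m/s.
Δv₁ = v_p − v_c1 = 3835 m/s.
At r₂: circular v_c2 = √(μ/r₂) = 14550 m/s; transfer-apokrone v_a = √[μ(2/r₂ − 1/a_t)] = 11430 m/s.
Δv₂ = v_c2 − v_a = 3122 m/s.
Total Δv = Δv₁ + Δv₂ = 6956 m/s = 6.956 km/s.

Δv_total ≈ 6.956 km/s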